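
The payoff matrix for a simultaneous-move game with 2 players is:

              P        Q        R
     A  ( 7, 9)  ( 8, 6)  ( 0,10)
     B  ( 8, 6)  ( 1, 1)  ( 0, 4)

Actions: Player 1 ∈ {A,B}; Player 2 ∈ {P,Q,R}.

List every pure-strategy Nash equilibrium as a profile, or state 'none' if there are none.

(A,P): not NE [P1→B gives 8>7; P2→R gives 10>9]
(A,Q): not NE [P2→R gives 10>6]
(A,R): NE
(B,P): NE
(B,Q): not NE [P1→A gives 8>1; P2→P gives 6>1]
(B,R): not NE [P2→P gives 6>4]

PSNE = {(A,R), (B,P)}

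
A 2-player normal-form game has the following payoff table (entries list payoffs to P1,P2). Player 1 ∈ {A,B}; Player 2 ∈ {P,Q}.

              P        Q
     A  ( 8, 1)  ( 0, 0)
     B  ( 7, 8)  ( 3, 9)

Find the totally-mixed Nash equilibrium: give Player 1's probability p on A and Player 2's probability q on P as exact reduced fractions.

p=1/2, q=3/4

P1 indiff ⇒ q·8+(1-q)·0 = q·7+(1-q)·3 ⇒ q(1) = (1-q)(3) ⇒ q = 3/4
P2 indiff ⇒ p·1+(1-p)·8 = p·0+(1-p)·9 ⇒ p(1) = (1-p)(1) ⇒ p = 1/2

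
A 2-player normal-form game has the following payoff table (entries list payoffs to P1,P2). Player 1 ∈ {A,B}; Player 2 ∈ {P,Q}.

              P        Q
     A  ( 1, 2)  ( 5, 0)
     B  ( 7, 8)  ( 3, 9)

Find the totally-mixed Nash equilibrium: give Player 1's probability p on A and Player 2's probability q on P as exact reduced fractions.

p=1/3, q=1/4

P1 indiff ⇒ q·1+(1-q)·5 = q·7+(1-q)·3 ⇒ q(-6) = (1-q)(-2) ⇒ q = 1/4
P2 indiff ⇒ p·2+(1-p)·8 = p·0+(1-p)·9 ⇒ p(2) = (1-p)(1) ⇒ p = 1/3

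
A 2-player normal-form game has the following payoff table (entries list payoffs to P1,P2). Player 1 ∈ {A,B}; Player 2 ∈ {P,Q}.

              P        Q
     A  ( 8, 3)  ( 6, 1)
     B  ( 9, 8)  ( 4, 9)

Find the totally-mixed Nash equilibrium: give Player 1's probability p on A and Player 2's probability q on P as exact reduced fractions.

(p,q) = (1/3, 2/3)

P1 indiff ⇒ q·8+(1-q)·6 = q·9+(1-q)·4 ⇒ q(-1) = (1-q)(-2) ⇒ q = 2/3
P2 indiff ⇒ p·3+(1-p)·8 = p·1+(1-p)·9 ⇒ p(2) = (1-p)(1) ⇒ p = 1/3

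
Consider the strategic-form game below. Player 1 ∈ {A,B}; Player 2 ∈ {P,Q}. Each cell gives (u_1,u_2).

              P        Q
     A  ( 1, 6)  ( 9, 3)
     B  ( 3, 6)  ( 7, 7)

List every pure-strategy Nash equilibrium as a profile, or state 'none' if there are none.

(A,P): not NE [P1→B gives 3>1]
(A,Q): not NE [P2→P gives 6>3]
(B,P): not NE [P2→Q gives 7>6]
(B,Q): not NE [P1→A gives 9>7]

No pure NE.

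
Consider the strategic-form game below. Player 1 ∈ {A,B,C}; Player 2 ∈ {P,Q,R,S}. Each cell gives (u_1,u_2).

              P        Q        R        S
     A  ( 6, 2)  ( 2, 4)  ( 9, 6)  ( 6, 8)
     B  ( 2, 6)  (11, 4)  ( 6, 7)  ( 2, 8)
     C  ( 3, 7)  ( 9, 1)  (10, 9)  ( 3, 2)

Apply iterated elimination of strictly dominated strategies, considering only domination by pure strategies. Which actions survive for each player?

P2 drop P (R beats it: A:6>2 B:7>6 C:9>7)
P2 drop Q (R beats it: A:6>4 B:7>4 C:9>1)
P1 drop B (A beats it: R:9>6 S:6>2)
P1→{A,C} P2→{R,S}

Remaining: P1:{A,C} P2:{R,S}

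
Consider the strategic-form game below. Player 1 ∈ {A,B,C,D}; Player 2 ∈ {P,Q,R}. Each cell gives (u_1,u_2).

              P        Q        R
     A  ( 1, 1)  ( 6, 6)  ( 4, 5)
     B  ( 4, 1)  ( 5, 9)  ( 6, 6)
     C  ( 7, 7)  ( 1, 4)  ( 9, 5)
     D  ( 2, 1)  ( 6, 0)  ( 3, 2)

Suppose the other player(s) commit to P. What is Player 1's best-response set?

argmax u_1 = {C}

u_1(A vs P) = 1
u_1(B vs P) = 4
u_1(C vs P) = 7
u_1(D vs P) = 2
max payoff 7 at {C}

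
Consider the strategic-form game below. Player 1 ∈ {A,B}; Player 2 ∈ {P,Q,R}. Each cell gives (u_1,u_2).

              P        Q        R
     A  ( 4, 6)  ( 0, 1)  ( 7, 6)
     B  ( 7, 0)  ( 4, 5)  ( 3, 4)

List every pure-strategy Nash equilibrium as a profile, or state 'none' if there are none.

(A,P): not NE [P1→B gives 7>4]
(A,Q): not NE [P1→B gives 4>0; P2→R gives 6>1]
(A,R): NE
(B,P): not NE [P2→Q gives 5>0]
(B,Q): NE
(B,R): not NE [P1→A gives 7>3; P2→Q gives 5>4]

PSNE = {(A,R), (B,Q)}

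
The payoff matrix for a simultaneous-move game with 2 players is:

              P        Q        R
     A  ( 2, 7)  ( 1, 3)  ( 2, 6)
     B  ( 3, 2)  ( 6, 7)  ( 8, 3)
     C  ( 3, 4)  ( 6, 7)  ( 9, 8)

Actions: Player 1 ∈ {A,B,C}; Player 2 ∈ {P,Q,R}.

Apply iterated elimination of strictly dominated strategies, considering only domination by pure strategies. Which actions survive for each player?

P1 drop A (B beats it: P:3>2 Q:6>1 R:8>2)
P2 drop P (Q beats it: B:7>2 C:7>4)
P1→{B,C} P2→{Q,R}

Survivors P1:{B,C} P2:{Q,R}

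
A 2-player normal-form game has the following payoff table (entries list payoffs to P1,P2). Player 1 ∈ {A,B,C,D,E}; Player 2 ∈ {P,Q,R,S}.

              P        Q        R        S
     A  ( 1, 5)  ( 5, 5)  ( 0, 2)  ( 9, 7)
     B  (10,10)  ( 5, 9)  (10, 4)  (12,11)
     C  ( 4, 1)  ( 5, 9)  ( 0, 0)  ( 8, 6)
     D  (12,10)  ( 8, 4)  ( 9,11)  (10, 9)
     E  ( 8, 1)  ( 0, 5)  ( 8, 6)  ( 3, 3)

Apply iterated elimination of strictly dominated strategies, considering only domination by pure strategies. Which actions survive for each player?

P1 drop A (D beats it: P:12>1 Q:8>5 R:9>0 S:10>9)
P1 drop C (D beats it: P:12>4 Q:8>5 R:9>0 S:10>8)
P1 drop E (B beats it: P:10>8 Q:5>0 R:10>8 S:12>3)
P2 drop Q (P beats it: B:10>9 D:10>4)
P1→{B,D} P2→{P,R,S}

IESDS → P1:{B,D} P2:{P,R,S}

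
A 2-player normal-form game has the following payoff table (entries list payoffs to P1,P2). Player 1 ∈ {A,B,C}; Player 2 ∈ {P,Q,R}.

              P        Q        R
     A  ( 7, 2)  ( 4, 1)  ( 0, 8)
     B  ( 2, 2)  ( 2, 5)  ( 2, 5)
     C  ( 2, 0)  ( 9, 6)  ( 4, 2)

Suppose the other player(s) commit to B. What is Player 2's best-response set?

P2 best: {Q,R}

u_2(P vs B) = 2
u_2(Q vs B) = 5
u_2(R vs B) = 5
max payoff 5 at {Q,R}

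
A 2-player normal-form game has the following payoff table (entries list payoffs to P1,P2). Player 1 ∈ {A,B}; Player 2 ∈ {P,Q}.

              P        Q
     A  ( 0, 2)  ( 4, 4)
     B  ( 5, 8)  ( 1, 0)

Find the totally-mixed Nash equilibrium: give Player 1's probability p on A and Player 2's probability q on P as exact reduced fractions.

P1 mixes 4/5 on A; P2 mixes 3/8 on P

P1 indiff ⇒ q·0+(1-q)·4 = q·5+(1-q)·1 ⇒ q(-5) = (1-q)(-3) ⇒ q = 3/8
P2 indiff ⇒ p·2+(1-p)·8 = p·4+(1-p)·0 ⇒ p(-2) = (1-p)(-8) ⇒ p = 4/5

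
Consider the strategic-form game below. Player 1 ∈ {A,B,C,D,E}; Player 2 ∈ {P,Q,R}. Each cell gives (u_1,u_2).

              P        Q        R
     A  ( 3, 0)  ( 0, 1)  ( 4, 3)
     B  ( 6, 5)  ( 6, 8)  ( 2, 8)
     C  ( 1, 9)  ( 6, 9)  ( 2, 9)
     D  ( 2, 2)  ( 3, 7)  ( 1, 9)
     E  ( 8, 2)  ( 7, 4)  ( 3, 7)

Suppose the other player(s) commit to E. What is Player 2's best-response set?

P2 best: {R}

u_2(P vs E) = 2
u_2(Q vs E) = 4
u_2(R vs E) = 7
max payoff 7 at {R}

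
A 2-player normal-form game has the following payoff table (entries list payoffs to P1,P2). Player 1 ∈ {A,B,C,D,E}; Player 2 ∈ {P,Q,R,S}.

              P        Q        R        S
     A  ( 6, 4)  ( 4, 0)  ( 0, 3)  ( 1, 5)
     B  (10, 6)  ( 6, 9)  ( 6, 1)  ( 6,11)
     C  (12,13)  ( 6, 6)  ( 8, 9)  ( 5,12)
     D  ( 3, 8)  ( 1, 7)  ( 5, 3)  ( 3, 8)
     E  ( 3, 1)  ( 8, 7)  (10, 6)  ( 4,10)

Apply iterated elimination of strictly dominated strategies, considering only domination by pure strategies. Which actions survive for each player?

Remaining: P1:{B,C} P2:{P,S}

P1 drop A (B beats it: P:10>6 Q:6>4 R:6>0 S:6>1)
P1 drop D (B beats it: P:10>3 Q:6>1 R:6>5 S:6>3)
P2 drop Q (S beats it: B:11>9 C:12>6 E:10>7)
P2 drop R (S beats it: B:11>1 C:12>9 E:10>6)
P1 drop E (B beats it: P:10>3 S:6>4)
P1→{B,C} P2→{P,S}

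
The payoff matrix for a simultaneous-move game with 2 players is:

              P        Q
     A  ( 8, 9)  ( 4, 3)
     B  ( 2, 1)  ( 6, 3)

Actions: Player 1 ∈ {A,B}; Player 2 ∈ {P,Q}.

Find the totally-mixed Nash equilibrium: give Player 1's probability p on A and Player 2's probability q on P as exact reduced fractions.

P1 indiff ⇒ q·8+(1-q)·4 = q·2+(1-q)·6 ⇒ q(6) = (1-q)(2) ⇒ q = 1/4
P2 indiff ⇒ p·9+(1-p)·1 = p·3+(1-p)·3 ⇒ p(6) = (1-p)(2) ⇒ p = 1/4

P1 mixes 1/4 on A; P2 mixes 1/4 on P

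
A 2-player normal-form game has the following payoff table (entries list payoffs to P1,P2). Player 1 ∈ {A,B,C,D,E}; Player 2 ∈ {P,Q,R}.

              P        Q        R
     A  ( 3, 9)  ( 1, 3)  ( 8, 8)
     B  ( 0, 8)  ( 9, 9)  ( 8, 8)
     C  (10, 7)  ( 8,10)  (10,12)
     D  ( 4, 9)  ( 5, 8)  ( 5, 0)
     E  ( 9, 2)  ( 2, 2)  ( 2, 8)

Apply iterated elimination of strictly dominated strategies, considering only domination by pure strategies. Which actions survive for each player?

P1 drop A (C beats it: P:10>3 Q:8>1 R:10>8)
P1 drop D (C beats it: P:10>4 Q:8>5 R:10>5)
P1 drop E (C beats it: P:10>9 Q:8>2 R:10>2)
P2 drop P (Q beats it: B:9>8 C:10>7)
P1→{B,C} P2→{Q,R}

Survivors P1:{B,C} P2:{Q,R}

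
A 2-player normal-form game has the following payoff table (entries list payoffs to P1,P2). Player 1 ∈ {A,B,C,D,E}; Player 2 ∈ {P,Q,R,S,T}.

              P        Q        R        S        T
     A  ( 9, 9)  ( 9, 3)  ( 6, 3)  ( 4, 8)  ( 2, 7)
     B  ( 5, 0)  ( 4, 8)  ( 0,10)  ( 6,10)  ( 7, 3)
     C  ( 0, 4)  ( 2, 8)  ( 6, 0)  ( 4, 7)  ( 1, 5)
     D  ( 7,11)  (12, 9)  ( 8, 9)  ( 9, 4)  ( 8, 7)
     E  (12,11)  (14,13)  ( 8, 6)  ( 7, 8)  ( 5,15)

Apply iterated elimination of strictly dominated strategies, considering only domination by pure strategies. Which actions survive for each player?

IESDS → P1:{D,E} P2:{P,Q,T}

P1 drop A (E beats it: P:12>9 Q:14>9 R:8>6 S:7>4 T:5>2)
P1 drop B (D beats it: P:7>5 Q:12>4 R:8>0 S:9>6 T:8>7)
P1 drop C (D beats it: P:7>0 Q:12>2 R:8>6 S:9>4 T:8>1)
P2 drop R (P beats it: D:11>9 E:11>6)
P2 drop S (P beats it: D:11>4 E:11>8)
P1→{D,E} P2→{P,Q,T}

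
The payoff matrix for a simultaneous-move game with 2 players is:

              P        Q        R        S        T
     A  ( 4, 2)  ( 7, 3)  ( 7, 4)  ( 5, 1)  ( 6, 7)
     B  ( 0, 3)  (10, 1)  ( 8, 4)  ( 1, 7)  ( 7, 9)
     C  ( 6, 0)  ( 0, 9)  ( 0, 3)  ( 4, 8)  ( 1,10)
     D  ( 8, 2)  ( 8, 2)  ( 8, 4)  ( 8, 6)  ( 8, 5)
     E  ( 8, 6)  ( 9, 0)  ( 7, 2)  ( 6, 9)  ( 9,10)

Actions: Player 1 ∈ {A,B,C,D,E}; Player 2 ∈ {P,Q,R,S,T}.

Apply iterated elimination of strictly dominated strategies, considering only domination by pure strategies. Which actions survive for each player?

P1 drop A (D beats it: P:8>4 Q:8>7 R:8>7 S:8>5 T:8>6)
P1 drop C (D beats it: P:8>6 Q:8>0 R:8>0 S:8>4 T:8>1)
P2 drop P (S beats it: B:7>3 D:6>2 E:9>6)
P2 drop Q (R beats it: B:4>1 D:4>2 E:2>0)
P2 drop R (S beats it: B:7>4 D:6>4 E:9>2)
P1 drop B (D beats it: S:8>1 T:8>7)
P1→{D,E} P2→{S,T}

Survivors P1:{D,E} P2:{S,T}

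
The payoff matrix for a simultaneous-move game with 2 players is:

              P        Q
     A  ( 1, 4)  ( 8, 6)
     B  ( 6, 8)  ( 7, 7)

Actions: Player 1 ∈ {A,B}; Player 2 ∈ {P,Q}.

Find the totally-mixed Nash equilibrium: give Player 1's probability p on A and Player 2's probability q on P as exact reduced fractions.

p=1/3, q=1/6

P1 indiff ⇒ q·1+(1-q)·8 = q·6+(1-q)·7 ⇒ q(-5) = (1-q)(-1) ⇒ q = 1/6
P2 indiff ⇒ p·4+(1-p)·8 = p·6+(1-p)·7 ⇒ p(-2) = (1-p)(-1) ⇒ p = 1/3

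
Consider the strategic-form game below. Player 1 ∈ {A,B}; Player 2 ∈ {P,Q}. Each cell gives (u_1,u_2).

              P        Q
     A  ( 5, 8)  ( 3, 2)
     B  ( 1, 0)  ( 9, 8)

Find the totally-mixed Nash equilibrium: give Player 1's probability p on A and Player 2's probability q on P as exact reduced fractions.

p=4/7, q=3/5

P1 indiff ⇒ q·5+(1-q)·3 = q·1+(1-q)·9 ⇒ q(4) = (1-q)(6) ⇒ q = 3/5
P2 indiff ⇒ p·8+(1-p)·0 = p·2+(1-p)·8 ⇒ p(6) = (1-p)(8) ⇒ p = 4/7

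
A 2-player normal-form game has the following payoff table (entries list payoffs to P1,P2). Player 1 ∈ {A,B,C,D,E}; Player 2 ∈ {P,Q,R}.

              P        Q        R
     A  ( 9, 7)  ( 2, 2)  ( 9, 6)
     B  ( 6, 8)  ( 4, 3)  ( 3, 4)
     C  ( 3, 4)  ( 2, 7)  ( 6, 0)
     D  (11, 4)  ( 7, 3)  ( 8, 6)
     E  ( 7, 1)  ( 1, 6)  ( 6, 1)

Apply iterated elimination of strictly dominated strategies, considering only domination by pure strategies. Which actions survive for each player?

IESDS → P1:{A,D} P2:{P,R}

P1 drop B (D beats it: P:11>6 Q:7>4 R:8>3)
P1 drop C (D beats it: P:11>3 Q:7>2 R:8>6)
P1 drop E (A beats it: P:9>7 Q:2>1 R:9>6)
P2 drop Q (P beats it: A:7>2 D:4>3)
P1→{A,D} P2→{P,R}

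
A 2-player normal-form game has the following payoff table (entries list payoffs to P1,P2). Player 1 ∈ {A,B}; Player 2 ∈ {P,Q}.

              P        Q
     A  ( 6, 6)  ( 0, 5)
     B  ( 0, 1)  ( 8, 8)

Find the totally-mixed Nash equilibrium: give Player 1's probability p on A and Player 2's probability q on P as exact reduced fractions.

P1 indiff ⇒ q·6+(1-q)·0 = q·0+(1-q)·8 ⇒ q(6) = (1-q)(8) ⇒ q = 4/7
P2 indiff ⇒ p·6+(1-p)·1 = p·5+(1-p)·8 ⇒ p(1) = (1-p)(7) ⇒ p = 7/8

p=7/8, q=4/7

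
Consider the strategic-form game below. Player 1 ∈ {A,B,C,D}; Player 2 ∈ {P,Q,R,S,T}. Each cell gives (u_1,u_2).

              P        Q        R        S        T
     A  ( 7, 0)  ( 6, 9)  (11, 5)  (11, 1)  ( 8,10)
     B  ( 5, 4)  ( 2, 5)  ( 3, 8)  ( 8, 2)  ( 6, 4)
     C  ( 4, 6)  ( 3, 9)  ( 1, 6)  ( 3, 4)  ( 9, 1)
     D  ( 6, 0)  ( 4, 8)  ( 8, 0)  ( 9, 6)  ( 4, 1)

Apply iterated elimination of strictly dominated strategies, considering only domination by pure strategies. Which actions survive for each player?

P1 drop B (A beats it: P:7>5 Q:6>2 R:11>3 S:11>8 T:8>6)
P1 drop D (A beats it: P:7>6 Q:6>4 R:11>8 S:11>9 T:8>4)
P2 drop P (Q beats it: A:9>0 C:9>6)
P2 drop R (Q beats it: A:9>5 C:9>6)
P2 drop S (Q beats it: A:9>1 C:9>4)
P1→{A,C} P2→{Q,T}

Remaining: P1:{A,C} P2:{Q,T}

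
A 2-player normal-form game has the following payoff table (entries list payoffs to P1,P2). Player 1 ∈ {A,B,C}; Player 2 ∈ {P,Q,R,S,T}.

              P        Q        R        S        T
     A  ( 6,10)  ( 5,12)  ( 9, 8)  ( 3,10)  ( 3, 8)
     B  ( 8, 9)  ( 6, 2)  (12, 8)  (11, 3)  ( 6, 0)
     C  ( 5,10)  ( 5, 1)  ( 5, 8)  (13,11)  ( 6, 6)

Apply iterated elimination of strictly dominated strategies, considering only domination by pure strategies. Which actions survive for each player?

P1 drop A (B beats it: P:8>6 Q:6>5 R:12>9 S:11>3 T:6>3)
P2 drop Q (P beats it: B:9>2 C:10>1)
P2 drop R (P beats it: B:9>8 C:10>8)
P2 drop T (P beats it: B:9>0 C:10>6)
P1→{B,C} P2→{P,S}

Survivors P1:{B,C} P2:{P,S}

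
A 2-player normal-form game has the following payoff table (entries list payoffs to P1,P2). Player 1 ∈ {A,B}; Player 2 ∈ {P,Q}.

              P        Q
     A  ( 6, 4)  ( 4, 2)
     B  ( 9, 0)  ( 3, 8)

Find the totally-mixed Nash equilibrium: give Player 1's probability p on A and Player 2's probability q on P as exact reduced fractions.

P1 indiff ⇒ q·6+(1-q)·4 = q·9+(1-q)·3 ⇒ q(-3) = (1-q)(-1) ⇒ q = 1/4
P2 indiff ⇒ p·4+(1-p)·0 = p·2+(1-p)·8 ⇒ p(2) = (1-p)(8) ⇒ p = 4/5

p=4/5, q=1/4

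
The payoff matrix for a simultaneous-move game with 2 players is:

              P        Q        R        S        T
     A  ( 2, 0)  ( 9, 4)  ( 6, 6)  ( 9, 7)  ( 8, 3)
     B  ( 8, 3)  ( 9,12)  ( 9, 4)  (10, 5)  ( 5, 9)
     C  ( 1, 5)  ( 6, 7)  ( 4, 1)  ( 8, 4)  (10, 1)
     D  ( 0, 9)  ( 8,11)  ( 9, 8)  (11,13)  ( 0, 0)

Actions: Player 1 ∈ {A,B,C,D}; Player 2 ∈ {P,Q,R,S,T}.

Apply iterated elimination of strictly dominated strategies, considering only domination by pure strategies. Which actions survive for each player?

P2 drop P (Q beats it: A:4>0 B:12>3 C:7>5 D:11>9)
P2 drop R (S beats it: A:7>6 B:5>4 C:4>1 D:13>8)
P2 drop T (Q beats it: A:4>3 B:12>9 C:7>1 D:11>0)
P1 drop C (A beats it: Q:9>6 S:9>8)
P1→{A,B,D} P2→{Q,S}

Remaining: P1:{A,B,D} P2:{Q,S}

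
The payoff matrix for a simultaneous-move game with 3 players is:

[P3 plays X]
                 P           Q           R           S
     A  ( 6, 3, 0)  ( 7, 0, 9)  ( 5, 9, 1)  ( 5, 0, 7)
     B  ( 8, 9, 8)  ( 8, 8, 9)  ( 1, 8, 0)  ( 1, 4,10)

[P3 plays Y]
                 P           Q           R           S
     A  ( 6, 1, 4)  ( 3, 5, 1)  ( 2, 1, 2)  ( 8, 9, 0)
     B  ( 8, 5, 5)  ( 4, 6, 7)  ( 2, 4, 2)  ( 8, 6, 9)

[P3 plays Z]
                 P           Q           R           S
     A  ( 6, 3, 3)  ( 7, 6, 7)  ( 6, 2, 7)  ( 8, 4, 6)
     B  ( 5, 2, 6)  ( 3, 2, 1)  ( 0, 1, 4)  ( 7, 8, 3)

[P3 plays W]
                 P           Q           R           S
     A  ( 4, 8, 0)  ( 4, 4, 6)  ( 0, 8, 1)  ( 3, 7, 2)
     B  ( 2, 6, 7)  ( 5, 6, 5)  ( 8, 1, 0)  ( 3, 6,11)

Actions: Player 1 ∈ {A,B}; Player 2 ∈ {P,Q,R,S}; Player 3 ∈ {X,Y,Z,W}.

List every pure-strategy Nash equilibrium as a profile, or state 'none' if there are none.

PSNE = {(B,P,X), (B,S,W)}

(A,P,X): not NE [P1→B gives 8>6; P2→R gives 9>3; P3→Y gives 4>0]
(A,P,Y): not NE [P1→B gives 8>6; P2→S gives 9>1]
(A,P,Z): not NE [P2→Q gives 6>3; P3→Y gives 4>3]
(A,P,W): not NE [P3→Y gives 4>0]
(A,Q,X): not NE [P1→B gives 8>7; P2→R gives 9>0]
(A,Q,Y): not NE [P1→B gives 4>3; P2→S gives 9>5; P3→X gives 9>1]
(A,Q,Z): not NE [P3→X gives 9>7]
(A,Q,W): not NE [P1→B gives 5>4; P2→R gives 8>4; P3→X gives 9>6]
(A,R,X): not NE [P3→Z gives 7>1]
(A,R,Y): not NE [P2→S gives 9>1; P3→Z gives 7>2]
(A,R,Z): not NE [P2→Q gives 6>2]
(A,R,W): not NE [P1→B gives 8>0; P3→Z gives 7>1]
(A,S,X): not NE [P2→R gives 9>0]
(A,S,Y): not NE [P3→X gives 7>0]
(A,S,Z): not NE [P2→Q gives 6>4; P3→X gives 7>6]
(A,S,W): not NE [P2→R gives 8>7; P3→X gives 7>2]
(B,P,X): NE
(B,P,Y): not NE [P2→S gives 6>5; P3→X gives 8>5]
(B,P,Z): not NE [P1→A gives 6>5; P2→S gives 8>2; P3→X gives 8>6]
(B,P,W): not NE [P1→A gives 4>2; P3→X gives 8>7]
(B,Q,X): not NE [P2→P gives 9>8]
(B,Q,Y): not NE [P3→X gives 9>7]
(B,Q,Z): not NE [P1→A gives 7>3; P2→S gives 8>2; P3→X gives 9>1]
(B,Q,W): not NE [P3→X gives 9>5]
(B,R,X): not NE [P1→A gives 5>1; P2→P gives 9>8; P3→Z gives 4>0]
(B,R,Y): not NE [P2→S gives 6>4; P3→Z gives 4>2]
(B,R,Z): not NE [P1→A gives 6>0; P2→S gives 8>1]
(B,R,W): not NE [P2→S gives 6>1; P3→Z gives 4>0]
(B,S,X): not NE [P1→A gives 5>1; P2→P gives 9>4; P3→W gives 11>10]
(B,S,Y): not NE [P3→W gives 11>9]
(B,S,Z): not NE [P1→A gives 8>7; P3→W gives 11>3]
(B,S,W): NE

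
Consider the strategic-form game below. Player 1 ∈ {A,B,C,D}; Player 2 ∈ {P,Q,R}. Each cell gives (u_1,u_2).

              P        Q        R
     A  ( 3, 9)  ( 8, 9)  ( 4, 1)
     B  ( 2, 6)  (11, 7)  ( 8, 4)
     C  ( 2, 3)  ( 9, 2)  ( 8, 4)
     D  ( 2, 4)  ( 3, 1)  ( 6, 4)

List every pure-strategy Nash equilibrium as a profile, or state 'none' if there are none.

NE set: (A,P), (B,Q), (C,R)

(A,P): NE
(A,Q): not NE [P1→B gives 11>8]
(A,R): not NE [P1→C gives 8>4; P2→Q gives 9>1]
(B,P): not NE [P1→A gives 3>2; P2→Q gives 7>6]
(B,Q): NE
(B,R): not NE [P2→Q gives 7>4]
(C,P): not NE [P1→A gives 3>2; P2→R gives 4>3]
(C,Q): not NE [P1→B gives 11>9; P2→R gives 4>2]
(C,R): NE
(D,P): not NE [P1→A gives 3>2]
(D,Q): not NE [P1→B gives 11>3; P2→R gives 4>1]
(D,R): not NE [P1→C gives 8>6]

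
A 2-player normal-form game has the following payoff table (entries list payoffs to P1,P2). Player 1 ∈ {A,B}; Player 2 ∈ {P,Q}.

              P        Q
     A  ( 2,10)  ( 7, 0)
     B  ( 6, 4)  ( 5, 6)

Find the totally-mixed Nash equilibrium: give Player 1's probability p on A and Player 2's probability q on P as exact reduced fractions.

(p,q) = (1/6, 1/3)

P1 indiff ⇒ q·2+(1-q)·7 = q·6+(1-q)·5 ⇒ q(-4) = (1-q)(-2) ⇒ q = 1/3
P2 indiff ⇒ p·10+(1-p)·4 = p·0+(1-p)·6 ⇒ p(10) = (1-p)(2) ⇒ p = 1/6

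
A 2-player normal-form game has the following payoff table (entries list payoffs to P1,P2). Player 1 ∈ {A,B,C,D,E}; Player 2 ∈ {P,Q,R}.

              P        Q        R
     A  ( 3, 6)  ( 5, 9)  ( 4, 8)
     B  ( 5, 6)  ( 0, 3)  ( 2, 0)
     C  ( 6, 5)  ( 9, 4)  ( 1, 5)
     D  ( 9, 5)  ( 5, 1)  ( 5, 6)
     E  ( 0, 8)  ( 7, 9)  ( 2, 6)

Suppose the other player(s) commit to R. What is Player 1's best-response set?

u_1(A vs R) = 4
u_1(B vs R) = 2
u_1(C vs R) = 1
u_1(D vs R) = 5
u_1(E vs R) = 2
max payoff 5 at {D}

BR_1 = {D}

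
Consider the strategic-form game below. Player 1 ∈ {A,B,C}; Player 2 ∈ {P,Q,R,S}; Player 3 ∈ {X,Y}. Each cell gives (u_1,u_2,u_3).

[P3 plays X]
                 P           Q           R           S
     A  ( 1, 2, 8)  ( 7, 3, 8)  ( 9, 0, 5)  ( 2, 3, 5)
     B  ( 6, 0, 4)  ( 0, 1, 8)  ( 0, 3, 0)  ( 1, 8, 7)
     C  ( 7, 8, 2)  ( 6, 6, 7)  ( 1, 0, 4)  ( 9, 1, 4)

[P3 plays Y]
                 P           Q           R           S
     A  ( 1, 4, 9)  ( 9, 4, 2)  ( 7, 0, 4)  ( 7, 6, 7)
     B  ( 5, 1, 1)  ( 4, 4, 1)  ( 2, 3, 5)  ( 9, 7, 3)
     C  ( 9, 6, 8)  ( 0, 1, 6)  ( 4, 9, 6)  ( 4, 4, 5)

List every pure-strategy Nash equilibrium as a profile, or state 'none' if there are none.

(A,P,X): not NE [P1→C gives 7>1; P2→S gives 3>2; P3→Y gives 9>8]
(A,P,Y): not NE [P1→C gives 9>1; P2→S gives 6>4]
(A,Q,X): NE
(A,Q,Y): not NE [P2→S gives 6>4; P3→X gives 8>2]
(A,R,X): not NE [P2→S gives 3>0]
(A,R,Y): not NE [P2→S gives 6>0; P3→X gives 5>4]
(A,S,X): not NE [P1→C gives 9>2; P3→Y gives 7>5]
(A,S,Y): not NE [P1→B gives 9>7]
(B,P,X): not NE [P1→C gives 7>6; P2→S gives 8>0]
(B,P,Y): not NE [P1→C gives 9>5; P2→S gives 7>1; P3→X gives 4>1]
(B,Q,X): not NE [P1→A gives 7>0; P2→S gives 8>1]
(B,Q,Y): not NE [P1→A gives 9>4; P2→S gives 7>4; P3→X gives 8>1]
(B,R,X): not NE [P1→A gives 9>0; P2→S gives 8>3; P3→Y gives 5>0]
(B,R,Y): not NE [P1→A gives 7>2; P2→S gives 7>3]
(B,S,X): not NE [P1→C gives 9>1]
(B,S,Y): not NE [P3→X gives 7>3]
(C,P,X): not NE [P3→Y gives 8>2]
(C,P,Y): not NE [P2→R gives 9>6]
(C,Q,X): not NE [P1→A gives 7>6; P2→P gives 8>6]
(C,Q,Y): not NE [P1→A gives 9>0; P2→R gives 9>1; P3→X gives 7>6]
(C,R,X): not NE [P1→A gives 9>1; P2→P gives 8>0; P3→Y gives 6>4]
(C,R,Y): not NE [P1→A gives 7>4]
(C,S,X): not NE [P2→P gives 8>1; P3→Y gives 5>4]
(C,S,Y): not NE [P1→B gives 9>4; P2→R gives 9>4]

Nash profiles: (A,Q,X)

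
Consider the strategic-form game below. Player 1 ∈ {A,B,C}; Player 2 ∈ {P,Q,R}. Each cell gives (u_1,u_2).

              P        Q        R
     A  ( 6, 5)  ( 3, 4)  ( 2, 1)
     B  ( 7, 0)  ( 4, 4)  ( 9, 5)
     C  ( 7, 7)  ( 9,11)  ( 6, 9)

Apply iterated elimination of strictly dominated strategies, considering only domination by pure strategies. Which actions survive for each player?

P1 drop A (B beats it: P:7>6 Q:4>3 R:9>2)
P2 drop P (Q beats it: B:4>0 C:11>7)
P1→{B,C} P2→{Q,R}

IESDS → P1:{B,C} P2:{Q,R}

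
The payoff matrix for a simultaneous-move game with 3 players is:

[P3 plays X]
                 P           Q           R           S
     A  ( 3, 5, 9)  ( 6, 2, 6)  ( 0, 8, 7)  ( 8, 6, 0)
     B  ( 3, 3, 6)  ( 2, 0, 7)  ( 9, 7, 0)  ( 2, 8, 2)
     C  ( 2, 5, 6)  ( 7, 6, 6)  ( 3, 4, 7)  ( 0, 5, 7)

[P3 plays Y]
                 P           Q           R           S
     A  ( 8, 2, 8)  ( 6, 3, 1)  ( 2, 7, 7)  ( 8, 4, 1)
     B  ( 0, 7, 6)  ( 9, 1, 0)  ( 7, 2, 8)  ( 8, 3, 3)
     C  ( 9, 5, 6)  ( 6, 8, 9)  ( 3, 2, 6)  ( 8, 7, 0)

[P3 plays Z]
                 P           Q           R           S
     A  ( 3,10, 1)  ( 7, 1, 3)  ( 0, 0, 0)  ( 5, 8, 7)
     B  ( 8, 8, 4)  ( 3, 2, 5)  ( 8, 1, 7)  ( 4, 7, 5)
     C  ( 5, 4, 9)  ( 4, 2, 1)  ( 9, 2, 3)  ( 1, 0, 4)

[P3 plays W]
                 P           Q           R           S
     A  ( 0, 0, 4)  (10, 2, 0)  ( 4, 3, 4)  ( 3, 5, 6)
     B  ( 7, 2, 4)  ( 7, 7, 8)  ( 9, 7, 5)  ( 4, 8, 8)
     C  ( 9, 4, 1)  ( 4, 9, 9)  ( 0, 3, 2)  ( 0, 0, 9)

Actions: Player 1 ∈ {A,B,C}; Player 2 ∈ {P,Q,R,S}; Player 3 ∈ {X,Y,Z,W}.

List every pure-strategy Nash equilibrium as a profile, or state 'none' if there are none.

(A,P,X): not NE [P2→R gives 8>5]
(A,P,Y): not NE [P1→C gives 9>8; P2→R gives 7>2; P3→X gives 9>8]
(A,P,Z): not NE [P1→B gives 8>3; P3→X gives 9>1]
(A,P,W): not NE [P1→C gives 9>0; P2→S gives 5>0; P3→X gives 9>4]
(A,Q,X): not NE [P1→C gives 7>6; P2→R gives 8>2]
(A,Q,Y): not NE [P1→B gives 9>6; P2→R gives 7>3; P3→X gives 6>1]
(A,Q,Z): not NE [P2→P gives 10>1; P3→X gives 6>3]
(A,Q,W): not NE [P2→S gives 5>2; P3→X gives 6>0]
(A,R,X): not NE [P1→B gives 9>0]
(A,R,Y): not NE [P1→B gives 7>2]
(A,R,Z): not NE [P1→C gives 9>0; P2→P gives 10>0; P3→Y gives 7>0]
(A,R,W): not NE [P1→B gives 9>4; P2→S gives 5>3; P3→Y gives 7>4]
(A,S,X): not NE [P2→R gives 8>6; P3→Z gives 7>0]
(A,S,Y): not NE [P2→R gives 7>4; P3→Z gives 7>1]
(A,S,Z): not NE [P2→P gives 10>8]
(A,S,W): not NE [P1→B gives 4>3; P3→Z gives 7>6]
(B,P,X): not NE [P2→S gives 8>3]
(B,P,Y): not NE [P1→C gives 9>0]
(B,P,Z): not NE [P3→Y gives 6>4]
(B,P,W): not NE [P1→C gives 9>7; P2→S gives 8>2; P3→Y gives 6>4]
(B,Q,X): not NE [P1→C gives 7>2; P2→S gives 8>0; P3→W gives 8>7]
(B,Q,Y): not NE [P2→P gives 7>1; P3→W gives 8>0]
(B,Q,Z): not NE [P1→A gives 7>3; P2→P gives 8>2; P3→W gives 8>5]
(B,Q,W): not NE [P1→A gives 10>7; P2→S gives 8>7]
(B,R,X): not NE [P2→S gives 8>7; P3→Y gives 8>0]
(B,R,Y): not NE [P2→P gives 7>2]
(B,R,Z): not NE [P1→C gives 9>8; P2→P gives 8>1; P3→Y gives 8>7]
(B,R,W): not NE [P2→S gives 8>7; P3→Y gives 8>5]
(B,S,X): not NE [P1→A gives 8>2; P3→W gives 8>2]
(B,S,Y): not NE [P2→P gives 7>3; P3→W gives 8>3]
(B,S,Z): not NE [P1→A gives 5>4; P2→P gives 8>7; P3→W gives 8>5]
(B,S,W): NE
(C,P,X): not NE [P1→B gives 3>2; P2→Q gives 6>5; P3→Z gives 9>6]
(C,P,Y): not NE [P2→Q gives 8>5; P3→Z gives 9>6]
(C,P,Z): not NE [P1→B gives 8>5]
(C,P,W): not NE [P2→Q gives 9>4; P3→Z gives 9>1]
(C,Q,X): not NE [P3→W gives 9>6]
(C,Q,Y): not NE [P1→B gives 9>6]
(C,Q,Z): not NE [P1→A gives 7>4; P2→P gives 4>2; P3→W gives 9>1]
(C,Q,W): not NE [P1→A gives 10>4]
(C,R,X): not NE [P1→B gives 9>3; P2→Q gives 6>4]
(C,R,Y): not NE [P1→B gives 7>3; P2→Q gives 8>2; P3→X gives 7>6]
(C,R,Z): not NE [P2→P gives 4>2; P3→X gives 7>3]
(C,R,W): not NE [P1→B gives 9>0; P2→Q gives 9>3; P3→X gives 7>2]
(C,S,X): not NE [P1→A gives 8>0; P2→Q gives 6>5; P3→W gives 9>7]
(C,S,Y): not NE [P2→Q gives 8>7; P3→W gives 9>0]
(C,S,Z): not NE [P1→A gives 5>1; P2→P gives 4>0; P3→W gives 9>4]
(C,S,W): not NE [P1→B gives 4>0; P2→Q gives 9>0]

NE set: (B,S,W)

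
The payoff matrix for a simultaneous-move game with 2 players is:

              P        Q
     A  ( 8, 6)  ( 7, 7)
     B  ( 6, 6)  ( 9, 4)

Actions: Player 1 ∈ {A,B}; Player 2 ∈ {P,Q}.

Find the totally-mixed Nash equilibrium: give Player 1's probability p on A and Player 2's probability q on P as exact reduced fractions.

P1 indiff ⇒ q·8+(1-q)·7 = q·6+(1-q)·9 ⇒ q(2) = (1-q)(2) ⇒ q = 1/2
P2 indiff ⇒ p·6+(1-p)·6 = p·7+(1-p)·4 ⇒ p(-1) = (1-p)(-2) ⇒ p = 2/3

P1 mixes 2/3 on A; P2 mixes 1/2 on P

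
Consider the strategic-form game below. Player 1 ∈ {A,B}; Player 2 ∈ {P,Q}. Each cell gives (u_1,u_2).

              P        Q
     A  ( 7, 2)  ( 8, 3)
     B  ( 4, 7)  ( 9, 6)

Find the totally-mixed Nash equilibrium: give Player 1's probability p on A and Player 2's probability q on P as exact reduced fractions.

p=1/2, q=1/4

P1 indiff ⇒ q·7+(1-q)·8 = q·4+(1-q)·9 ⇒ q(3) = (1-q)(1) ⇒ q = 1/4
P2 indiff ⇒ p·2+(1-p)·7 = p·3+(1-p)·6 ⇒ p(-1) = (1-p)(-1) ⇒ p = 1/2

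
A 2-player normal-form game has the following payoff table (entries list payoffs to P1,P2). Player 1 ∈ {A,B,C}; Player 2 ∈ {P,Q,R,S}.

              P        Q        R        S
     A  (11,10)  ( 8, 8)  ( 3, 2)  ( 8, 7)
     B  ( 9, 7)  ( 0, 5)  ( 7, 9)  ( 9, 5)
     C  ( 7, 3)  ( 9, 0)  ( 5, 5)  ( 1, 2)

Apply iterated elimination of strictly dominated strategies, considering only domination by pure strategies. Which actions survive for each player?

Survivors P1:{A,B} P2:{P,R}

P2 drop Q (P beats it: A:10>8 B:7>5 C:3>0)
P1 drop C (B beats it: P:9>7 R:7>5 S:9>1)
P2 drop S (P beats it: A:10>7 B:7>5)
P1→{A,B} P2→{P,R}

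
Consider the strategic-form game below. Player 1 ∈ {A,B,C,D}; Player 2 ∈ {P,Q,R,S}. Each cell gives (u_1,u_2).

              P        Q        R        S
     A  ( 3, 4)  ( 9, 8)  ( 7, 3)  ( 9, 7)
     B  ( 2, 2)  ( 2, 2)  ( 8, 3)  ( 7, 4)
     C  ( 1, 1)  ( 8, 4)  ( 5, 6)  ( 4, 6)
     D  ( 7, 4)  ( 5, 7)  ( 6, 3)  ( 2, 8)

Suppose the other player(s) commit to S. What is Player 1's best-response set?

argmax u_1 = {A}

u_1(A vs S) = 9
u_1(B vs S) = 7
u_1(C vs S) = 4
u_1(D vs S) = 2
max payoff 9 at {A}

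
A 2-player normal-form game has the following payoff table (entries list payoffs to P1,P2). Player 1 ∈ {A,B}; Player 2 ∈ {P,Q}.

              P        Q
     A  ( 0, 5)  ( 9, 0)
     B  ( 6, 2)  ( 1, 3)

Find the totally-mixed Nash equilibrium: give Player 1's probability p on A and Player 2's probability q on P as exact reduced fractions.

P1 indiff ⇒ q·0+(1-q)·9 = q·6+(1-q)·1 ⇒ q(-6) = (1-q)(-8) ⇒ q = 4/7
P2 indiff ⇒ p·5+(1-p)·2 = p·0+(1-p)·3 ⇒ p(5) = (1-p)(1) ⇒ p = 1/6

p=1/6, q=4/7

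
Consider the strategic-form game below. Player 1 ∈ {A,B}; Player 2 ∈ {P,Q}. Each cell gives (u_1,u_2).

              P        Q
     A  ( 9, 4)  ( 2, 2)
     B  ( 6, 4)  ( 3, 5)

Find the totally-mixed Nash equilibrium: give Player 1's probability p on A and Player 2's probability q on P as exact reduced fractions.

P1 indiff ⇒ q·9+(1-q)·2 = q·6+(1-q)·3 ⇒ q(3) = (1-q)(1) ⇒ q = 1/4
P2 indiff ⇒ p·4+(1-p)·4 = p·2+(1-p)·5 ⇒ p(2) = (1-p)(1) ⇒ p = 1/3

p=1/3, q=1/4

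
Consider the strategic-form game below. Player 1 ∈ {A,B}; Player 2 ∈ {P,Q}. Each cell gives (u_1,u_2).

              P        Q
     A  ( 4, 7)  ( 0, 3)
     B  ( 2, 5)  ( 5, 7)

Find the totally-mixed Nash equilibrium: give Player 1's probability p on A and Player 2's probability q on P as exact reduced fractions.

(p,q) = (1/3, 5/7)

P1 indiff ⇒ q·4+(1-q)·0 = q·2+(1-q)·5 ⇒ q(2) = (1-q)(5) ⇒ q = 5/7
P2 indiff ⇒ p·7+(1-p)·5 = p·3+(1-p)·7 ⇒ p(4) = (1-p)(2) ⇒ p = 1/3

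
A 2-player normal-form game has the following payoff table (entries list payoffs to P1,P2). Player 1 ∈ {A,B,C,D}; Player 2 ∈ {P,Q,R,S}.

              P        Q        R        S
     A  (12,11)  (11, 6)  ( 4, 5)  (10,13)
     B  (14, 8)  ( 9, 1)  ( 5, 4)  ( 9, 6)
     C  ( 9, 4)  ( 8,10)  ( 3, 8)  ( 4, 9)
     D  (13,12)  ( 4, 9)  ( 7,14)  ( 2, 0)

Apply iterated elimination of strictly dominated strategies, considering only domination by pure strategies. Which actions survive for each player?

P1 drop C (A beats it: P:12>9 Q:11>8 R:4>3 S:10>4)
P2 drop Q (P beats it: A:11>6 B:8>1 D:12>9)
P1→{A,B,D} P2→{P,R,S}

IESDS → P1:{A,B,D} P2:{P,R,S}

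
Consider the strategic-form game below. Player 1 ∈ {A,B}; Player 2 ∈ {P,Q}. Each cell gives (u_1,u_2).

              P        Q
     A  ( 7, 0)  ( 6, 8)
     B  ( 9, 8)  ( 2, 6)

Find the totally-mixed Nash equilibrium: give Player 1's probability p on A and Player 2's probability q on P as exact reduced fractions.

(p,q) = (1/5, 2/3)

P1 indiff ⇒ q·7+(1-q)·6 = q·9+(1-q)·2 ⇒ q(-2) = (1-q)(-4) ⇒ q = 2/3
P2 indiff ⇒ p·0+(1-p)·8 = p·8+(1-p)·6 ⇒ p(-8) = (1-p)(-2) ⇒ p = 1/5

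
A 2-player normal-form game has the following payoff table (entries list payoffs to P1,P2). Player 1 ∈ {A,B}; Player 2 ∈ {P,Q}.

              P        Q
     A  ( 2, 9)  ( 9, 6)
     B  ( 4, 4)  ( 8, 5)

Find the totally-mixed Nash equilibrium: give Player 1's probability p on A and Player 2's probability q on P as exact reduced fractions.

p=1/4, q=1/3

P1 indiff ⇒ q·2+(1-q)·9 = q·4+(1-q)·8 ⇒ q(-2) = (1-q)(-1) ⇒ q = 1/3
P2 indiff ⇒ p·9+(1-p)·4 = p·6+(1-p)·5 ⇒ p(3) = (1-p)(1) ⇒ p = 1/4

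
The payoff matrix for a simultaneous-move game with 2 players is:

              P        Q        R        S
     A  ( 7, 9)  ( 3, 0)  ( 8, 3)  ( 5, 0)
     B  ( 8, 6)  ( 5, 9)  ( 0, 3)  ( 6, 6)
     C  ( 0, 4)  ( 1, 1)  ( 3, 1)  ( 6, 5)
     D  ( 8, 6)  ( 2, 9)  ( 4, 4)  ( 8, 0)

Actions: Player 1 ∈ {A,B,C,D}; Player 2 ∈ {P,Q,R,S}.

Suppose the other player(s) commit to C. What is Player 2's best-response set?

u_2(P vs C) = 4
u_2(Q vs C) = 1
u_2(R vs C) = 1
u_2(S vs C) = 5
max payoff 5 at {S}

BR_2 = {S}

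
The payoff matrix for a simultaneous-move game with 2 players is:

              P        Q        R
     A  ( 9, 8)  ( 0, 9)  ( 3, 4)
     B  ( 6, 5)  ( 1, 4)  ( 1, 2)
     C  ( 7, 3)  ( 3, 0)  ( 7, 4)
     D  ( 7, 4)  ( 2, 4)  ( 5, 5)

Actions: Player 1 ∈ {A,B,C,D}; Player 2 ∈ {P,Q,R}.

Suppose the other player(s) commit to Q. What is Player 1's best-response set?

BR_1 = {C}

u_1(A vs Q) = 0
u_1(B vs Q) = 1
u_1(C vs Q) = 3
u_1(D vs Q) = 2
max payoff 3 at {C}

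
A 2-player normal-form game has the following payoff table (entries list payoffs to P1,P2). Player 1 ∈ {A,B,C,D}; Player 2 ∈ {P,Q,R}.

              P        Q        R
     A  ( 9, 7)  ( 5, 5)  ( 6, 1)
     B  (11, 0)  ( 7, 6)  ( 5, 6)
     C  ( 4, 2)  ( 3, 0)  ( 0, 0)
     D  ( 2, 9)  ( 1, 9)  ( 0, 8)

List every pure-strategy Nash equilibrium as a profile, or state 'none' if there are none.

(A,P): not NE [P1→B gives 11>9]
(A,Q): not NE [P1→B gives 7>5; P2→P gives 7>5]
(A,R): not NE [P2→P gives 7>1]
(B,P): not NE [P2→R gives 6>0]
(B,Q): NE
(B,R): not NE [P1→A gives 6>5]
(C,P): not NE [P1→B gives 11>4]
(C,Q): not NE [P1→B gives 7>3; P2→P gives 2>0]
(C,R): not NE [P1→A gives 6>0; P2→P gives 2>0]
(D,P): not NE [P1→B gives 11>2]
(D,Q): not NE [P1→B gives 7>1]
(D,R): not NE [P1→A gives 6>0; P2→Q gives 9>8]

Nash profiles: (B,Q)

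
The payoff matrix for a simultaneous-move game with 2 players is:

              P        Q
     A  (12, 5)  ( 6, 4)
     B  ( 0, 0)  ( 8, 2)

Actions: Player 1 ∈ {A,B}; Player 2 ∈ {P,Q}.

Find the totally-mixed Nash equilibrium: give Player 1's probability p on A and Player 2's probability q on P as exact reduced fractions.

P1 indiff ⇒ q·12+(1-q)·6 = q·0+(1-q)·8 ⇒ q(12) = (1-q)(2) ⇒ q = 1/7
P2 indiff ⇒ p·5+(1-p)·0 = p·4+(1-p)·2 ⇒ p(1) = (1-p)(2) ⇒ p = 2/3

P1 mixes 2/3 on A; P2 mixes 1/7 on P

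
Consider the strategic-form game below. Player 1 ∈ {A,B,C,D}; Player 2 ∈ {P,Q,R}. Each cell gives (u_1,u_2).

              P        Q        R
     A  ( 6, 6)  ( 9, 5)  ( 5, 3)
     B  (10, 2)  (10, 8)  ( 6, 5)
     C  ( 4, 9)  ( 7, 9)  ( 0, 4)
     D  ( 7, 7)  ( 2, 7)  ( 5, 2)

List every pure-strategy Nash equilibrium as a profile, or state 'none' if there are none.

(A,P): not NE [P1→B gives 10>6]
(A,Q): not NE [P1→B gives 10>9; P2→P gives 6>5]
(A,R): not NE [P1→B gives 6>5; P2→P gives 6>3]
(B,P): not NE [P2→Q gives 8>2]
(B,Q): NE
(B,R): not NE [P2→Q gives 8>5]
(C,P): not NE [P1→B gives 10>4]
(C,Q): not NE [P1→B gives 10>7]
(C,R): not NE [P1→B gives 6>0; P2→Q gives 9>4]
(D,P): not NE [P1→B gives 10>7]
(D,Q): not NE [P1→B gives 10>2]
(D,R): not NE [P1→B gives 6>5; P2→Q gives 7>2]

NE set: (B,Q)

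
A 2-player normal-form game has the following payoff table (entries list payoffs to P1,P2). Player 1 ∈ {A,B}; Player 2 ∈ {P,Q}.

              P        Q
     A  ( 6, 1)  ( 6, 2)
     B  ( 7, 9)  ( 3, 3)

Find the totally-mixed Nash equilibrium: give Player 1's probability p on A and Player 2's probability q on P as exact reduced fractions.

p=6/7, q=3/4

P1 indiff ⇒ q·6+(1-q)·6 = q·7+(1-q)·3 ⇒ q(-1) = (1-q)(-3) ⇒ q = 3/4
P2 indiff ⇒ p·1+(1-p)·9 = p·2+(1-p)·3 ⇒ p(-1) = (1-p)(-6) ⇒ p = 6/7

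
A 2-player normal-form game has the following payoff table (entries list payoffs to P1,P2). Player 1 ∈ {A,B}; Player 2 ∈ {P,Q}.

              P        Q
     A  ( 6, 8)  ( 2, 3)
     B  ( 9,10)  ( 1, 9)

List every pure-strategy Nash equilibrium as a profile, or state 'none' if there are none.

NE set: (B,P)

(A,P): not NE [P1→B gives 9>6]
(A,Q): not NE [P2→P gives 8>3]
(B,P): NE
(B,Q): not NE [P1→A gives 2>1; P2→P gives 10>9]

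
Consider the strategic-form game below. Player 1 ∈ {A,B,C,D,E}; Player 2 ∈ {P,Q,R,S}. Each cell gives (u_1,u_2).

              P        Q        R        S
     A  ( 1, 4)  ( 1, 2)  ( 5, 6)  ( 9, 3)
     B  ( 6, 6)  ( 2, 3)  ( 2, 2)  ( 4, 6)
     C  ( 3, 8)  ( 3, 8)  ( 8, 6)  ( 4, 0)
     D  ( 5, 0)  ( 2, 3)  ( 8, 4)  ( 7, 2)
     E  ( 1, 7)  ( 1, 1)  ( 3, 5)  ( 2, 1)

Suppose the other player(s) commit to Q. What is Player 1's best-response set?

BR_1 = {C}

u_1(A vs Q) = 1
u_1(B vs Q) = 2
u_1(C vs Q) = 3
u_1(D vs Q) = 2
u_1(E vs Q) = 1
max payoff 3 at {C}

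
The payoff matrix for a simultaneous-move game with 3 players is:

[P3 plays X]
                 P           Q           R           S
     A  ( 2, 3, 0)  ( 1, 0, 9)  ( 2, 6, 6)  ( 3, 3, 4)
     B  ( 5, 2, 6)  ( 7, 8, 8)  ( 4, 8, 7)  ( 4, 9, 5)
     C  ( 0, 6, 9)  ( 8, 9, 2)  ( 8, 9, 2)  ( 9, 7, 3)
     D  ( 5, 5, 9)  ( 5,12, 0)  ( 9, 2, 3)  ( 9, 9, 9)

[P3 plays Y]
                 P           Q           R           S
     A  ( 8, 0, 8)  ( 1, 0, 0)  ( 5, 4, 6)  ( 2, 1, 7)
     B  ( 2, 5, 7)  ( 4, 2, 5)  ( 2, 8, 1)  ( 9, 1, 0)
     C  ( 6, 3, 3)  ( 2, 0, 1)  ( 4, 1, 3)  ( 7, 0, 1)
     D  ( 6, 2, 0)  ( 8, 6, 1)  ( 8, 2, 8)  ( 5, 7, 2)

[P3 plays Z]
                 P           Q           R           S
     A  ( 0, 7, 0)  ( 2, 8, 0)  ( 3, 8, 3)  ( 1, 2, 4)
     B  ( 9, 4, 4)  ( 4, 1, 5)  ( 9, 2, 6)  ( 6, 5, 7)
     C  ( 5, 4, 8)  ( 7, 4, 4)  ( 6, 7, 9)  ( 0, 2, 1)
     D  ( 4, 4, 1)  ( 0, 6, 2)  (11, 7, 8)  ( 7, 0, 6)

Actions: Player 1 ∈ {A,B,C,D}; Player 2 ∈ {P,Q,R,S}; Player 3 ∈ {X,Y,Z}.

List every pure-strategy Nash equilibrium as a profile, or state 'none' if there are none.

(A,P,X): not NE [P1→D gives 5>2; P2→R gives 6>3; P3→Y gives 8>0]
(A,P,Y): not NE [P2→R gives 4>0]
(A,P,Z): not NE [P1→B gives 9>0; P2→R gives 8>7; P3→Y gives 8>0]
(A,Q,X): not NE [P1→C gives 8>1; P2→R gives 6>0]
(A,Q,Y): not NE [P1→D gives 8>1; P2→R gives 4>0; P3→X gives 9>0]
(A,Q,Z): not NE [P1→C gives 7>2; P3→X gives 9>0]
(A,R,X): not NE [P1→D gives 9>2]
(A,R,Y): not NE [P1→D gives 8>5]
(A,R,Z): not NE [P1→D gives 11>3; P3→Y gives 6>3]
(A,S,X): not NE [P1→D gives 9>3; P2→R gives 6>3; P3→Y gives 7>4]
(A,S,Y): not NE [P1→B gives 9>2; P2→R gives 4>1]
(A,S,Z): not NE [P1→D gives 7>1; P2→R gives 8>2; P3→Y gives 7>4]
(B,P,X): not NE [P2→S gives 9>2; P3→Y gives 7>6]
(B,P,Y): not NE [P1→A gives 8>2; P2→R gives 8>5]
(B,P,Z): not NE [P2→S gives 5>4; P3→Y gives 7>4]
(B,Q,X): not NE [P1→C gives 8>7; P2→S gives 9>8]
(B,Q,Y): not NE [P1→D gives 8>4; P2→R gives 8>2; P3→X gives 8>5]
(B,Q,Z): not NE [P1→C gives 7>4; P2→S gives 5>1; P3→X gives 8>5]
(B,R,X): not NE [P1→D gives 9>4; P2→S gives 9>8]
(B,R,Y): not NE [P1→D gives 8>2; P3→X gives 7>1]
(B,R,Z): not NE [P1→D gives 11>9; P2→S gives 5>2; P3→X gives 7>6]
(B,S,X): not NE [P1→D gives 9>4; P3→Z gives 7>5]
(B,S,Y): not NE [P2→R gives 8>1; P3→Z gives 7>0]
(B,S,Z): not NE [P1→D gives 7>6]
(C,P,X): not NE [P1→D gives 5>0; P2→R gives 9>6]
(C,P,Y): not NE [P1→A gives 8>6; P3→X gives 9>3]
(C,P,Z): not NE [P1→B gives 9>5; P2→R gives 7>4; P3→X gives 9>8]
(C,Q,X): not NE [P3→Z gives 4>2]
(C,Q,Y): not NE [P1→D gives 8>2; P2→P gives 3>0; P3→Z gives 4>1]
(C,Q,Z): not NE [P2→R gives 7>4]
(C,R,X): not NE [P1→D gives 9>8; P3→Z gives 9>2]
(C,R,Y): not NE [P1→D gives 8>4; P2→P gives 3>1; P3→Z gives 9>3]
(C,R,Z): not NE [P1→D gives 11>6]
(C,S,X): not NE [P2→R gives 9>7]
(C,S,Y): not NE [P1→B gives 9>7; P2→P gives 3>0; P3→X gives 3>1]
(C,S,Z): not NE [P1→D gives 7>0; P2→R gives 7>2; P3→X gives 3>1]
(D,P,X): not NE [P2→Q gives 12>5]
(D,P,Y): not NE [P1→A gives 8>6; P2→S gives 7>2; P3→X gives 9>0]
(D,P,Z): not NE [P1→B gives 9>4; P2→R gives 7>4; P3→X gives 9>1]
(D,Q,X): not NE [P1→C gives 8>5; P3→Z gives 2>0]
(D,Q,Y): not NE [P2→S gives 7>6; P3→Z gives 2>1]
(D,Q,Z): not NE [P1→C gives 7>0; P2→R gives 7>6]
(D,R,X): not NE [P2→Q gives 12>2; P3→Z gives 8>3]
(D,R,Y): not NE [P2→S gives 7>2]
(D,R,Z): NE
(D,S,X): not NE [P2→Q gives 12>9]
(D,S,Y): not NE [P1→B gives 9>5; P3→X gives 9>2]
(D,S,Z): not NE [P2→R gives 7>0; P3→X gives 9>6]

PSNE = {(D,R,Z)}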